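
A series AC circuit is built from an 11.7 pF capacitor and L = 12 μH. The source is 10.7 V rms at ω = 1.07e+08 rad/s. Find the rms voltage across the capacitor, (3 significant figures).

17.6 V

X_L = ωL = 1280 Ω
X_C = 1/(ωC) = 799 Ω
Net reactance X = X_L − X_C = 485 Ω
Z = j485 Ω
|Z| = √(0² + 485²) = 485 Ω
I = V/|Z| = 22.1 mA
V_C = I·|Z_C| = 0.0221 × 799 = 17.6 V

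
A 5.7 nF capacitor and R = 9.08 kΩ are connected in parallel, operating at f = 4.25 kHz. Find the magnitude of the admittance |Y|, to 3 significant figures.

ω = 2πf = 26700 rad/s
X_C = 1/(ωC) = 6570 Ω
Parallel: admittances add. Y = 1/R + jωC
Y = (0.000110 + j0.000152) S
|Y| = 0.000188 S → |Z| = 1/|Y| = 5320 Ω, ∠Z = −∠Y = -54.1°

188 μS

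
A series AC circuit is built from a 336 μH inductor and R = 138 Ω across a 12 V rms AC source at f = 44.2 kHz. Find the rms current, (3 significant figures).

72.0 mA

ω = 2πf = 277700 rad/s
X_L = ωL = 93.3 Ω
Z = 138 + j93.3 Ω
|Z| = √(138² + 93.3²) = 167 Ω
I = V/|Z| = 12/167 = 72.0 mA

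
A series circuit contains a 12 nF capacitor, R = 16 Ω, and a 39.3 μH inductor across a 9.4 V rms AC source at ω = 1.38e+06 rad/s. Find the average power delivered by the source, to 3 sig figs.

4.81 W

X_L = ωL = 54.2 Ω
X_C = 1/(ωC) = 60.4 Ω
Net reactance X = X_L − X_C = -6.15 Ω
Z = 16.0 − j6.15 Ω
|Z| = √(16.0² + 6.15²) = 17.1 Ω
∠Z = arctan(-6.15/16.0) = -21.0°
I = V/|Z| = 548 mA
P = VI cos φ = 9.4 × 0.548 × cos(-21.0°) = 4.81 W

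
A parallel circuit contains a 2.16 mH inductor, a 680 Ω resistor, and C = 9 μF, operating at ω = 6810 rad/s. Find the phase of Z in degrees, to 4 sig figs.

X_L = ωL = 14.71 Ω
X_C = 1/(ωC) = 16.32 Ω
Parallel: admittances add. Y = 1/R + 1/(jωL) + jωC
Y = (0.001471 − j0.006693) S
|Y| = 0.006852 S → |Z| = 1/|Y| = 145.9 Ω, ∠Z = −∠Y = 77.61°

77.61°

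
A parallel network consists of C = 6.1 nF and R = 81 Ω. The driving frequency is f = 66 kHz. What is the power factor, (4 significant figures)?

ω = 2πf = 414700 rad/s
X_C = 1/(ωC) = 395.3 Ω
Parallel: admittances add. Y = 1/R + jωC
Y = (0.01235 + j0.002530) S
|Y| = 0.01260 S → |Z| = 1/|Y| = 79.35 Ω, ∠Z = −∠Y = -11.58°
cos φ = cos(-11.58°) = 0.9796

0.9796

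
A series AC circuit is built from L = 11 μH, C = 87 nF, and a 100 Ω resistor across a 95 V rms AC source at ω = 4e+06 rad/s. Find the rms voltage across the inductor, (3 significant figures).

X_L = ωL = 44.0 Ω
X_C = 1/(ωC) = 2.87 Ω
Net reactance X = X_L − X_C = 41.1 Ω
Z = 100 + j41.1 Ω
|Z| = √(100² + 41.1²) = 108 Ω
I = V/|Z| = 879 mA
V_L = I·|Z_L| = 0.879 × 44.0 = 38.7 V

38.7 V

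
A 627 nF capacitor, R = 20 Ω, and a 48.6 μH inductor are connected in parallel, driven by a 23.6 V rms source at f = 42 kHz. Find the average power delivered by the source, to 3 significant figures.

ω = 2πf = 263900 rad/s
X_L = ωL = 12.8 Ω
X_C = 1/(ωC) = 6.04 Ω
Parallel: admittances add. Y = 1/R + 1/(jωL) + jωC
Y = (0.0500 + j0.0875) S
|Y| = 0.101 S → |Z| = 1/|Y| = 9.92 Ω, ∠Z = −∠Y = -60.3°
I = V/|Z| = 2.38 A
P = VI cos φ = 23.6 × 2.38 × cos(-60.3°) = 27.8 W

27.8 W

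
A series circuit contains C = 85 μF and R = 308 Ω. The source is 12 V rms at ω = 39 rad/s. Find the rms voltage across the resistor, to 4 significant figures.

8.573 V

X_C = 1/(ωC) = 301.7 Ω
Z = 308.0 − j301.7 Ω
|Z| = √(308.0² + 301.7²) = 431.1 Ω
I = V/|Z| = 27.83 mA
V_R = I·|Z_R| = 0.02783 × 308.0 = 8.573 V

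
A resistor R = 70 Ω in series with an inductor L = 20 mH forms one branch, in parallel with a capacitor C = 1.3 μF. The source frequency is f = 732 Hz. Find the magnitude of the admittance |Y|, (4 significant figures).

5.317 mS

ω = 2πf = 4599 rad/s
X_L = ωL = 91.99 Ω
X_C = 1/(ωC) = 167.2 Ω
Branch 1 (R+jX_L): Z₁ = 70.00 + j91.99 Ω, |Z₁| = 115.6 Ω
Branch 2 (−jX_C): Z₂ = −j167.2 Ω
Parallel: Z = Z₁Z₂/(Z₁+Z₂), |Z| = 188.1 Ω, ∠Z = 9.805°
|Y| = 1/|Z| = 5.317 mS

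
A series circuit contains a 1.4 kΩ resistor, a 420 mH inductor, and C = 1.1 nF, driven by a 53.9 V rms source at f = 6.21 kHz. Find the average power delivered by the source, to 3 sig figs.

81.8 mW

ω = 2πf = 39020 rad/s
X_L = ωL = 16400 Ω
X_C = 1/(ωC) = 23300 Ω
Net reactance X = X_L − X_C = -6910 Ω
Z = 1400 − j6910 Ω
|Z| = √(1400² + 6910²) = 7050 Ω
∠Z = arctan(-6910/1400) = -78.5°
I = V/|Z| = 7.64 mA
P = VI cos φ = 53.9 × 0.00764 × cos(-78.5°) = 81.8 mW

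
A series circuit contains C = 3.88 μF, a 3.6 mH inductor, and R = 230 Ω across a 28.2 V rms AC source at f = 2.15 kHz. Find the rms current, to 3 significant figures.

122 mA

ω = 2πf = 13510 rad/s
X_L = ωL = 48.6 Ω
X_C = 1/(ωC) = 19.1 Ω
Net reactance X = X_L − X_C = 29.6 Ω
Z = 230 + j29.6 Ω
|Z| = √(230² + 29.6²) = 232 Ω
I = V/|Z| = 28.2/232 = 122 mA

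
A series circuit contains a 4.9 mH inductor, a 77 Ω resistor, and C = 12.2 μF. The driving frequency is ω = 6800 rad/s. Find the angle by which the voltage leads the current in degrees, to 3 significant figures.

15.4°

X_L = ωL = 33.3 Ω
X_C = 1/(ωC) = 12.1 Ω
Net reactance X = X_L − X_C = 21.3 Ω
Z = 77.0 + j21.3 Ω
|Z| = √(77.0² + 21.3²) = 79.9 Ω
∠Z = arctan(21.3/77.0) = 15.4°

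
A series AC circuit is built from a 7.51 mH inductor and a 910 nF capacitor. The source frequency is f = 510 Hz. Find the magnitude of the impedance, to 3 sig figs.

319 Ω

ω = 2πf = 3204 rad/s
X_L = ωL = 24.1 Ω
X_C = 1/(ωC) = 343 Ω
Net reactance X = X_L − X_C = -319 Ω
Z = − j319 Ω
|Z| = √(0² + 319²) = 319 Ω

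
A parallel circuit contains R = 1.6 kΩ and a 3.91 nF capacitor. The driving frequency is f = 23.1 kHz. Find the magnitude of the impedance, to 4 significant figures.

1185 Ω

ω = 2πf = 145100 rad/s
X_C = 1/(ωC) = 1762 Ω
Parallel: admittances add. Y = 1/R + jωC
Y = (0.0006250 + j0.0005675) S
|Y| = 0.0008442 S → |Z| = 1/|Y| = 1185 Ω, ∠Z = −∠Y = -42.24°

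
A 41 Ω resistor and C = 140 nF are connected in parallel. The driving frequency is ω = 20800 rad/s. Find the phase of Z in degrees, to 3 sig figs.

-6.81°

X_C = 1/(ωC) = 343 Ω
Parallel: admittances add. Y = 1/R + jωC
Y = (0.0244 + j0.00291) S
|Y| = 0.0246 S → |Z| = 1/|Y| = 40.7 Ω, ∠Z = −∠Y = -6.81°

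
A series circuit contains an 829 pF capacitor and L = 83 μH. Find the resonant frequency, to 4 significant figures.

606.7 kHz

ω₀ = 1/√(LC) = 1/√(8.3e-05 × 8.29e-10) = 3.812e+06 rad/s
f₀ = ω₀/(2π) = 606.7 kHz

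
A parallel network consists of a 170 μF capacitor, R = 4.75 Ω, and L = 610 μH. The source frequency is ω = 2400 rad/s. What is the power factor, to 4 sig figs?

X_L = ωL = 1.464 Ω
X_C = 1/(ωC) = 2.451 Ω
Parallel: admittances add. Y = 1/R + 1/(jωL) + jωC
Y = (0.2105 − j0.2751) S
|Y| = 0.3464 S → |Z| = 1/|Y| = 2.887 Ω, ∠Z = −∠Y = 52.57°
cos φ = cos(52.57°) = 0.6078

0.6078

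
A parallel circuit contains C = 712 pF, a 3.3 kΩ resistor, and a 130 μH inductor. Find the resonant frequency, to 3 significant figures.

523 kHz

ω₀ = 1/√(LC) = 1/√(0.00013 × 7.12e-10) = 3.287e+06 rad/s
f₀ = ω₀/(2π) = 523 kHz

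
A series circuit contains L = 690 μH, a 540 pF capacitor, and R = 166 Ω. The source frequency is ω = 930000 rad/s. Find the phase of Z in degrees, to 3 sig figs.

X_L = ωL = 642 Ω
X_C = 1/(ωC) = 1990 Ω
Net reactance X = X_L − X_C = -1350 Ω
Z = 166 − j1350 Ω
|Z| = √(166² + 1350²) = 1360 Ω
∠Z = arctan(-1350/166) = -83.0°

-83.0°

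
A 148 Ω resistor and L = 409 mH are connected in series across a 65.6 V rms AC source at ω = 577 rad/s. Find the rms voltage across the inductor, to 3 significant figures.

X_L = ωL = 236 Ω
Z = 148 + j236 Ω
|Z| = √(148² + 236²) = 279 Ω
I = V/|Z| = 235 mA
V_L = I·|Z_L| = 0.235 × 236 = 55.6 V

55.6 V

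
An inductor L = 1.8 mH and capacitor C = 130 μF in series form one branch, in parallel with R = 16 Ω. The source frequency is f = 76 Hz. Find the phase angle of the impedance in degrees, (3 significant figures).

ω = 2πf = 477.5 rad/s
X_L = ωL = 0.860 Ω
X_C = 1/(ωC) = 16.1 Ω
Branch 1: Z₁ = R = 16.0 Ω
Branch 2 (series LC): Z₂ = j(X_L − X_C) = −j15.2 Ω
Parallel: Z = Z₁Z₂/(Z₁+Z₂), |Z| = 11.0 Ω, ∠Z = -46.4°

-46.4°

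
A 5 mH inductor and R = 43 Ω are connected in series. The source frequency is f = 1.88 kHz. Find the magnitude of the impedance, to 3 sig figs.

ω = 2πf = 11810 rad/s
X_L = ωL = 59.1 Ω
Z = 43.0 + j59.1 Ω
|Z| = √(43.0² + 59.1²) = 73.1 Ω

73.1 Ω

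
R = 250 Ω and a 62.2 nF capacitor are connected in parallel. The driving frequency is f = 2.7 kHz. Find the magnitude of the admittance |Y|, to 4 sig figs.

ω = 2πf = 16960 rad/s
X_C = 1/(ωC) = 947.7 Ω
Parallel: admittances add. Y = 1/R + jωC
Y = (0.004000 + j0.001055) S
|Y| = 0.004137 S → |Z| = 1/|Y| = 241.7 Ω, ∠Z = −∠Y = -14.78°

4.137 mS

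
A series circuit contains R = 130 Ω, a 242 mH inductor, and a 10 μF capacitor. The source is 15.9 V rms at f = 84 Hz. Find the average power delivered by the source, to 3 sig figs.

1.59 W

ω = 2πf = 527.8 rad/s
X_L = ωL = 128 Ω
X_C = 1/(ωC) = 189 Ω
Net reactance X = X_L − X_C = -61.7 Ω
Z = 130 − j61.7 Ω
|Z| = √(130² + 61.7²) = 144 Ω
∠Z = arctan(-61.7/130) = -25.4°
I = V/|Z| = 110 mA
P = VI cos φ = 15.9 × 0.110 × cos(-25.4°) = 1.59 W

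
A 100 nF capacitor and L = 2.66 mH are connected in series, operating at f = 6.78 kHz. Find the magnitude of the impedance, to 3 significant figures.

121 Ω

ω = 2πf = 42600 rad/s
X_L = ωL = 113 Ω
X_C = 1/(ωC) = 235 Ω
Net reactance X = X_L − X_C = -121 Ω
Z = − j121 Ω
|Z| = √(0² + 121²) = 121 Ω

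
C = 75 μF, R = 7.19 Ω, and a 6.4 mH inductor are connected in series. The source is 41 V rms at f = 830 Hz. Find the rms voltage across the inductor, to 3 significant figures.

43.2 V

ω = 2πf = 5215 rad/s
X_L = ωL = 33.4 Ω
X_C = 1/(ωC) = 2.56 Ω
Net reactance X = X_L − X_C = 30.8 Ω
Z = 7.19 + j30.8 Ω
|Z| = √(7.19² + 30.8²) = 31.6 Ω
I = V/|Z| = 1.30 A
V_L = I·|Z_L| = 1.30 × 33.4 = 43.2 V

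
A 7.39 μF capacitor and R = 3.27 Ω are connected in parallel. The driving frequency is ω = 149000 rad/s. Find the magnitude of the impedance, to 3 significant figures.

0.875 Ω

X_C = 1/(ωC) = 0.908 Ω
Parallel: admittances add. Y = 1/R + jωC
Y = (0.306 + j1.10) S
|Y| = 1.14 S → |Z| = 1/|Y| = 0.875 Ω, ∠Z = −∠Y = -74.5°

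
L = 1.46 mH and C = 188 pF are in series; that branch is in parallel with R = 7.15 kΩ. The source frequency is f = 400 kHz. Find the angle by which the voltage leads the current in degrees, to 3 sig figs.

ω = 2πf = 2.513e+06 rad/s
X_L = ωL = 3670 Ω
X_C = 1/(ωC) = 2120 Ω
Branch 1: Z₁ = R = 7150 Ω
Branch 2 (series LC): Z₂ = j(X_L − X_C) = j1550 Ω
Parallel: Z = Z₁Z₂/(Z₁+Z₂), |Z| = 1520 Ω, ∠Z = 77.7°

77.7°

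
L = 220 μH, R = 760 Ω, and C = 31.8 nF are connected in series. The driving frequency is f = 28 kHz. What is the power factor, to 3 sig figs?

0.983

ω = 2πf = 175900 rad/s
X_L = ωL = 38.7 Ω
X_C = 1/(ωC) = 179 Ω
Net reactance X = X_L − X_C = -140 Ω
Z = 760 − j140 Ω
|Z| = √(760² + 140²) = 773 Ω
∠Z = arctan(-140/760) = -10.4°
cos φ = cos(-10.4°) = 0.983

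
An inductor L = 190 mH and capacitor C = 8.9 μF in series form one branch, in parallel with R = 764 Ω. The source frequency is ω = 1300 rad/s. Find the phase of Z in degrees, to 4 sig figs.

78.13°

X_L = ωL = 247.0 Ω
X_C = 1/(ωC) = 86.43 Ω
Branch 1: Z₁ = R = 764.0 Ω
Branch 2 (series LC): Z₂ = j(X_L − X_C) = j160.6 Ω
Parallel: Z = Z₁Z₂/(Z₁+Z₂), |Z| = 157.1 Ω, ∠Z = 78.13°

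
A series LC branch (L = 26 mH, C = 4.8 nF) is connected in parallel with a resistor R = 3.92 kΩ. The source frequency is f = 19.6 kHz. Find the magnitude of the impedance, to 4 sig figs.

ω = 2πf = 123200 rad/s
X_L = ωL = 3202 Ω
X_C = 1/(ωC) = 1692 Ω
Branch 1: Z₁ = R = 3920 Ω
Branch 2 (series LC): Z₂ = j(X_L − X_C) = j1510 Ω
Parallel: Z = Z₁Z₂/(Z₁+Z₂), |Z| = 1409 Ω, ∠Z = 68.93°

1409 Ω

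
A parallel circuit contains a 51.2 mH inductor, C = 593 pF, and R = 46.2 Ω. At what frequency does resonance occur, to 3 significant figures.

ω₀ = 1/√(LC) = 1/√(0.0512 × 5.93e-10) = 181500 rad/s
f₀ = ω₀/(2π) = 28.9 kHz

28.9 kHz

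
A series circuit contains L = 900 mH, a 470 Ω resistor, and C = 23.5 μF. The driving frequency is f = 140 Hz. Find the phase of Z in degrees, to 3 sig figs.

ω = 2πf = 879.6 rad/s
X_L = ωL = 792 Ω
X_C = 1/(ωC) = 48.4 Ω
Net reactance X = X_L − X_C = 743 Ω
Z = 470 + j743 Ω
|Z| = √(470² + 743²) = 879 Ω
∠Z = arctan(743/470) = 57.7°

57.7°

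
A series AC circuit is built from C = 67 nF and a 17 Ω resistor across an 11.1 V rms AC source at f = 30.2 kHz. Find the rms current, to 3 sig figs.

ω = 2πf = 189800 rad/s
X_C = 1/(ωC) = 78.7 Ω
Z = 17.0 − j78.7 Ω
|Z| = √(17.0² + 78.7²) = 80.5 Ω
I = V/|Z| = 11.1/80.5 = 138 mA

138 mA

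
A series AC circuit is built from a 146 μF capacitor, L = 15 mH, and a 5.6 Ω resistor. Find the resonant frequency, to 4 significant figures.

ω₀ = 1/√(LC) = 1/√(0.015 × 0.000146) = 675.7 rad/s
f₀ = ω₀/(2π) = 107.5 Hz

107.5 Hz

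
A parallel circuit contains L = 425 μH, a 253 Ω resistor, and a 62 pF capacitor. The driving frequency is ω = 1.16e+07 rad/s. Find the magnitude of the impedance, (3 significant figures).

251 Ω

X_L = ωL = 4930 Ω
X_C = 1/(ωC) = 1390 Ω
Parallel: admittances add. Y = 1/R + 1/(jωL) + jωC
Y = (0.00395 + j0.000516) S
|Y| = 0.00399 S → |Z| = 1/|Y| = 251 Ω, ∠Z = −∠Y = -7.44°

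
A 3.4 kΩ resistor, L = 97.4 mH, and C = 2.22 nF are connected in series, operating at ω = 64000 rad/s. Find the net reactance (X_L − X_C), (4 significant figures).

X_L = ωL = 6234 Ω
X_C = 1/(ωC) = 7038 Ω
X = 6234 − 7038 = -804.7 Ω

-804.7 Ω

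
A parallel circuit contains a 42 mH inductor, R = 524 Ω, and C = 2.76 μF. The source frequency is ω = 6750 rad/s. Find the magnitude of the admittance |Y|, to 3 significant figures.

15.2 mS

X_L = ωL = 284 Ω
X_C = 1/(ωC) = 53.7 Ω
Parallel: admittances add. Y = 1/R + 1/(jωL) + jωC
Y = (0.00191 + j0.0151) S
|Y| = 0.0152 S → |Z| = 1/|Y| = 65.7 Ω, ∠Z = −∠Y = -82.8°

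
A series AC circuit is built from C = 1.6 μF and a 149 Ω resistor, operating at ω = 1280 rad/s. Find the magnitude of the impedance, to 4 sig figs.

510.5 Ω

X_C = 1/(ωC) = 488.3 Ω
Z = 149.0 − j488.3 Ω
|Z| = √(149.0² + 488.3²) = 510.5 Ω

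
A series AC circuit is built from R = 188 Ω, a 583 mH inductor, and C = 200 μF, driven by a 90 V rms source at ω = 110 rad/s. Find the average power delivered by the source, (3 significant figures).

X_L = ωL = 64.1 Ω
X_C = 1/(ωC) = 45.5 Ω
Net reactance X = X_L − X_C = 18.7 Ω
Z = 188 + j18.7 Ω
|Z| = √(188² + 18.7²) = 189 Ω
∠Z = arctan(18.7/188) = 5.67°
I = V/|Z| = 476 mA
P = VI cos φ = 90 × 0.476 × cos(5.67°) = 42.7 W

42.7 W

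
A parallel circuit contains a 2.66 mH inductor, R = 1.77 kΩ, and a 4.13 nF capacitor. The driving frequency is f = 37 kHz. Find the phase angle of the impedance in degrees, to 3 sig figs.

ω = 2πf = 232500 rad/s
X_L = ωL = 618 Ω
X_C = 1/(ωC) = 1040 Ω
Parallel: admittances add. Y = 1/R + 1/(jωL) + jωC
Y = (0.000565 − j0.000657) S
|Y| = 0.000866 S → |Z| = 1/|Y| = 1150 Ω, ∠Z = −∠Y = 49.3°

49.3°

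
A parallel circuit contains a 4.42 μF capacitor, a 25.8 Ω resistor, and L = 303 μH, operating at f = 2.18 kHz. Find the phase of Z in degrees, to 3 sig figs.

77.9°

ω = 2πf = 13700 rad/s
X_L = ωL = 4.15 Ω
X_C = 1/(ωC) = 16.5 Ω
Parallel: admittances add. Y = 1/R + 1/(jωL) + jωC
Y = (0.0388 − j0.180) S
|Y| = 0.185 S → |Z| = 1/|Y| = 5.42 Ω, ∠Z = −∠Y = 77.9°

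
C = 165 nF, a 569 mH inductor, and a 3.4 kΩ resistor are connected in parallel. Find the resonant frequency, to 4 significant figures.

519.4 Hz

ω₀ = 1/√(LC) = 1/√(0.569 × 1.65e-07) = 3264 rad/s
f₀ = ω₀/(2π) = 519.4 Hz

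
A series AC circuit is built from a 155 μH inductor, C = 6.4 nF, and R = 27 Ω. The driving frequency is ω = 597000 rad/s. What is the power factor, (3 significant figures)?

0.158

X_L = ωL = 92.5 Ω
X_C = 1/(ωC) = 262 Ω
Net reactance X = X_L − X_C = -169 Ω
Z = 27.0 − j169 Ω
|Z| = √(27.0² + 169²) = 171 Ω
∠Z = arctan(-169/27.0) = -80.9°
cos φ = cos(-80.9°) = 0.158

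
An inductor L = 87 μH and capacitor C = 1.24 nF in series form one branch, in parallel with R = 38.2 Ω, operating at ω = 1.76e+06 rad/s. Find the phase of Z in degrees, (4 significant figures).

-7.137°

X_L = ωL = 153.1 Ω
X_C = 1/(ωC) = 458.2 Ω
Branch 1: Z₁ = R = 38.20 Ω
Branch 2 (series LC): Z₂ = j(X_L − X_C) = −j305.1 Ω
Parallel: Z = Z₁Z₂/(Z₁+Z₂), |Z| = 37.90 Ω, ∠Z = -7.137°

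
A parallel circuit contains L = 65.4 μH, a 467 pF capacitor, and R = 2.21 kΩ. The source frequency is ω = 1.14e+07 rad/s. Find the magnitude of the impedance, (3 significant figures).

249 Ω

X_L = ωL = 746 Ω
X_C = 1/(ωC) = 188 Ω
Parallel: admittances add. Y = 1/R + 1/(jωL) + jωC
Y = (0.000452 + j0.00398) S
|Y| = 0.00401 S → |Z| = 1/|Y| = 249 Ω, ∠Z = −∠Y = -83.5°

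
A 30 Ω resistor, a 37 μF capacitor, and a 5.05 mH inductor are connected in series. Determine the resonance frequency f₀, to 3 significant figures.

368 Hz

ω₀ = 1/√(LC) = 1/√(0.00505 × 3.7e-05) = 2313 rad/s
f₀ = ω₀/(2π) = 368 Hz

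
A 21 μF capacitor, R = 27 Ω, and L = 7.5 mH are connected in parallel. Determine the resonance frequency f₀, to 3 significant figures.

401 Hz

ω₀ = 1/√(LC) = 1/√(0.0075 × 2.1e-05) = 2520 rad/s
f₀ = ω₀/(2π) = 401 Hz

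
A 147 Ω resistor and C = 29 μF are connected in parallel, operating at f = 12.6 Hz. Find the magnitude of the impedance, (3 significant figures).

139 Ω

ω = 2πf = 79.17 rad/s
X_C = 1/(ωC) = 436 Ω
Parallel: admittances add. Y = 1/R + jωC
Y = (0.00680 + j0.00230) S
|Y| = 0.00718 S → |Z| = 1/|Y| = 139 Ω, ∠Z = −∠Y = -18.6°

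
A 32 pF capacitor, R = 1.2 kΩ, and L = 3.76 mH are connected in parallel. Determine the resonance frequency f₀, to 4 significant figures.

ω₀ = 1/√(LC) = 1/√(0.00376 × 3.2e-11) = 2.883e+06 rad/s
f₀ = ω₀/(2π) = 458.8 kHz

458.8 kHz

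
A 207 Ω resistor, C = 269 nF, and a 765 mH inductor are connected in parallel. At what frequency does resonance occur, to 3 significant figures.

ω₀ = 1/√(LC) = 1/√(0.765 × 2.69e-07) = 2204 rad/s
f₀ = ω₀/(2π) = 351 Hz

351 Hz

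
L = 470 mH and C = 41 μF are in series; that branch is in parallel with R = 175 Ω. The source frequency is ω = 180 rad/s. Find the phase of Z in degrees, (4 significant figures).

-73.78°

X_L = ωL = 84.60 Ω
X_C = 1/(ωC) = 135.5 Ω
Branch 1: Z₁ = R = 175.0 Ω
Branch 2 (series LC): Z₂ = j(X_L − X_C) = −j50.90 Ω
Parallel: Z = Z₁Z₂/(Z₁+Z₂), |Z| = 48.88 Ω, ∠Z = -73.78°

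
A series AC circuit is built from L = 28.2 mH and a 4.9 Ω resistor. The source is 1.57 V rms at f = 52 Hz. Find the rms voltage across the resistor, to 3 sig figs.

0.737 V

ω = 2πf = 326.7 rad/s
X_L = ωL = 9.21 Ω
Z = 4.90 + j9.21 Ω
|Z| = √(4.90² + 9.21²) = 10.4 Ω
I = V/|Z| = 150 mA
V_R = I·|Z_R| = 0.150 × 4.90 = 0.737 V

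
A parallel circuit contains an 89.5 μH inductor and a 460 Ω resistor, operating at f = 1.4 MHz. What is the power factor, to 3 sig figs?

0.863

ω = 2πf = 8.796e+06 rad/s
X_L = ωL = 787 Ω
Parallel: admittances add. Y = 1/R + 1/(jωL)
Y = (0.00217 − j0.00127) S
|Y| = 0.00252 S → |Z| = 1/|Y| = 397 Ω, ∠Z = −∠Y = 30.3°
cos φ = cos(30.3°) = 0.863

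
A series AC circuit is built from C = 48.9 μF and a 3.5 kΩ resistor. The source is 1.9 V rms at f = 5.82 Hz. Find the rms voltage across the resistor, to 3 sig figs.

ω = 2πf = 36.57 rad/s
X_C = 1/(ωC) = 559 Ω
Z = 3500 − j559 Ω
|Z| = √(3500² + 559²) = 3540 Ω
I = V/|Z| = 536 μA
V_R = I·|Z_R| = 0.000536 × 3500 = 1.88 V

1.88 V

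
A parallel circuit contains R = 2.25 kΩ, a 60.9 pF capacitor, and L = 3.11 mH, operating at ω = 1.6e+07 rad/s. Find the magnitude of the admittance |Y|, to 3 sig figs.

1.05 mS

X_L = ωL = 49800 Ω
X_C = 1/(ωC) = 1030 Ω
Parallel: admittances add. Y = 1/R + 1/(jωL) + jωC
Y = (0.000444 + j0.000954) S
|Y| = 0.00105 S → |Z| = 1/|Y| = 950 Ω, ∠Z = −∠Y = -65.0°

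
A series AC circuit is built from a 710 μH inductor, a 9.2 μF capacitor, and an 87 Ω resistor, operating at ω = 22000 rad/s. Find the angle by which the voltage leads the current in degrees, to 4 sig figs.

6.998°

X_L = ωL = 15.62 Ω
X_C = 1/(ωC) = 4.941 Ω
Net reactance X = X_L − X_C = 10.68 Ω
Z = 87.00 + j10.68 Ω
|Z| = √(87.00² + 10.68²) = 87.65 Ω
∠Z = arctan(10.68/87.00) = 6.998°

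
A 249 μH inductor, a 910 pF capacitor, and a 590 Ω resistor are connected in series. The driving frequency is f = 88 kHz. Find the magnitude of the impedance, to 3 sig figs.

1940 Ω

ω = 2πf = 552900 rad/s
X_L = ωL = 138 Ω
X_C = 1/(ωC) = 1990 Ω
Net reactance X = X_L − X_C = -1850 Ω
Z = 590 − j1850 Ω
|Z| = √(590² + 1850²) = 1940 Ω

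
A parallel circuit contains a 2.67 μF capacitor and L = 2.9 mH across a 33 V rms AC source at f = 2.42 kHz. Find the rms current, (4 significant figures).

ω = 2πf = 15210 rad/s
X_L = ωL = 44.10 Ω
X_C = 1/(ωC) = 24.63 Ω
Parallel: admittances add. Y = 1/(jωL) + jωC
Y = (0 + j0.01792) S
|Y| = 0.01792 S → |Z| = 1/|Y| = 55.80 Ω, ∠Z = −∠Y = -90.00°
I = V/|Z| = 33/55.80 = 591.4 mA

591.4 mA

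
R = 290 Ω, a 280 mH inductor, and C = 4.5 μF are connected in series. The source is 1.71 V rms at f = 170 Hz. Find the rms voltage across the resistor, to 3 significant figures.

1.63 V

ω = 2πf = 1068 rad/s
X_L = ωL = 299 Ω
X_C = 1/(ωC) = 208 Ω
Net reactance X = X_L − X_C = 91.0 Ω
Z = 290 + j91.0 Ω
|Z| = √(290² + 91.0²) = 304 Ω
I = V/|Z| = 5.63 mA
V_R = I·|Z_R| = 0.00563 × 290 = 1.63 V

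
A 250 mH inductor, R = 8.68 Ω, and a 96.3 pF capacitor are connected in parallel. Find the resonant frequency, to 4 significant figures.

ω₀ = 1/√(LC) = 1/√(0.25 × 9.63e-11) = 203800 rad/s
f₀ = ω₀/(2π) = 32.44 kHz

32.44 kHz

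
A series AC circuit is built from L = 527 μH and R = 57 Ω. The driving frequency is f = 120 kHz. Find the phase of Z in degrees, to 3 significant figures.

ω = 2πf = 754000 rad/s
X_L = ωL = 397 Ω
Z = 57.0 + j397 Ω
|Z| = √(57.0² + 397²) = 401 Ω
∠Z = arctan(397/57.0) = 81.8°

81.8°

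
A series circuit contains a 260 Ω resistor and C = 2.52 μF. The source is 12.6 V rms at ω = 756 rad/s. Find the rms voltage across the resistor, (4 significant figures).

X_C = 1/(ωC) = 524.9 Ω
Z = 260.0 − j524.9 Ω
|Z| = √(260.0² + 524.9²) = 585.8 Ω
I = V/|Z| = 21.51 mA
V_R = I·|Z_R| = 0.02151 × 260.0 = 5.593 V

5.593 V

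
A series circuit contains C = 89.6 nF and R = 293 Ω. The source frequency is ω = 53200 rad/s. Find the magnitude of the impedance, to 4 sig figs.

360.4 Ω

X_C = 1/(ωC) = 209.8 Ω
Z = 293.0 − j209.8 Ω
|Z| = √(293.0² + 209.8²) = 360.4 Ω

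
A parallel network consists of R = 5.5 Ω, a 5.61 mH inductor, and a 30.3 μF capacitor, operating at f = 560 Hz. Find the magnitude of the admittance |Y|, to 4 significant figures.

190.2 mS

ω = 2πf = 3519 rad/s
X_L = ωL = 19.74 Ω
X_C = 1/(ωC) = 9.380 Ω
Parallel: admittances add. Y = 1/R + 1/(jωL) + jωC
Y = (0.1818 + j0.05595) S
|Y| = 0.1902 S → |Z| = 1/|Y| = 5.257 Ω, ∠Z = −∠Y = -17.11°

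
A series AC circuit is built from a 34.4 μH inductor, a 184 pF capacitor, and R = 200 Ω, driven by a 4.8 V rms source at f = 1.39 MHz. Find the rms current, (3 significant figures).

ω = 2πf = 8.734e+06 rad/s
X_L = ωL = 300 Ω
X_C = 1/(ωC) = 622 Ω
Net reactance X = X_L − X_C = -322 Ω
Z = 200 − j322 Ω
|Z| = √(200² + 322²) = 379 Ω
I = V/|Z| = 4.8/379 = 12.7 mA

12.7 mA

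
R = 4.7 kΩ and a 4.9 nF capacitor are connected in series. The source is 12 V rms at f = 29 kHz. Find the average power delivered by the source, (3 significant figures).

29.0 mW

ω = 2πf = 182200 rad/s
X_C = 1/(ωC) = 1120 Ω
Z = 4700 − j1120 Ω
|Z| = √(4700² + 1120²) = 4830 Ω
∠Z = arctan(-1120/4700) = -13.4°
I = V/|Z| = 2.48 mA
P = VI cos φ = 12 × 0.00248 × cos(-13.4°) = 29.0 mW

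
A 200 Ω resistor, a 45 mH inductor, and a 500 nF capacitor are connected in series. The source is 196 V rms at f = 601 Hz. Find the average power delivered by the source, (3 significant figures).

45.4 W

ω = 2πf = 3776 rad/s
X_L = ωL = 170 Ω
X_C = 1/(ωC) = 530 Ω
Net reactance X = X_L − X_C = -360 Ω
Z = 200 − j360 Ω
|Z| = √(200² + 360²) = 412 Ω
∠Z = arctan(-360/200) = -60.9°
I = V/|Z| = 476 mA
P = VI cos φ = 196 × 0.476 × cos(-60.9°) = 45.4 W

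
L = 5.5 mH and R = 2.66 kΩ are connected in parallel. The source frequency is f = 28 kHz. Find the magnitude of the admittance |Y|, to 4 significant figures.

ω = 2πf = 175900 rad/s
X_L = ωL = 967.6 Ω
Parallel: admittances add. Y = 1/R + 1/(jωL)
Y = (0.0003759 − j0.001033) S
|Y| = 0.001100 S → |Z| = 1/|Y| = 909.3 Ω, ∠Z = −∠Y = 70.01°

1.100 mS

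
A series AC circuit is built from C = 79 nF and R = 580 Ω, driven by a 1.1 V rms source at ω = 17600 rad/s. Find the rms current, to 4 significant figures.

1.191 mA

X_C = 1/(ωC) = 719.2 Ω
Z = 580.0 − j719.2 Ω
|Z| = √(580.0² + 719.2²) = 923.9 Ω
I = V/|Z| = 1.1/923.9 = 1.191 mA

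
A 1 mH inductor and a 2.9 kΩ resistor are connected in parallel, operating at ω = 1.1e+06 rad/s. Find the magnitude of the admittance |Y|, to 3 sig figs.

972 μS

X_L = ωL = 1100 Ω
Parallel: admittances add. Y = 1/R + 1/(jωL)
Y = (0.000345 − j0.000909) S
|Y| = 0.000972 S → |Z| = 1/|Y| = 1030 Ω, ∠Z = −∠Y = 69.2°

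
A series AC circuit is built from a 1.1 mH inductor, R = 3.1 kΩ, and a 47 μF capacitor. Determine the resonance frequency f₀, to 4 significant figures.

700.0 Hz

ω₀ = 1/√(LC) = 1/√(0.0011 × 4.7e-05) = 4398 rad/s
f₀ = ω₀/(2π) = 700.0 Hz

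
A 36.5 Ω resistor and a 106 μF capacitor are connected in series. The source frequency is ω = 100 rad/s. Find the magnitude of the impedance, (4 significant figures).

101.2 Ω

X_C = 1/(ωC) = 94.34 Ω
Z = 36.50 − j94.34 Ω
|Z| = √(36.50² + 94.34²) = 101.2 Ω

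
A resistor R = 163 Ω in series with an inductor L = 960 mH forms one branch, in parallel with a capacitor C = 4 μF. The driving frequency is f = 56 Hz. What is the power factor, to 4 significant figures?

0.7590

ω = 2πf = 351.9 rad/s
X_L = ωL = 337.8 Ω
X_C = 1/(ωC) = 710.5 Ω
Branch 1 (R+jX_L): Z₁ = 163.0 + j337.8 Ω, |Z₁| = 375.1 Ω
Branch 2 (−jX_C): Z₂ = −j710.5 Ω
Parallel: Z = Z₁Z₂/(Z₁+Z₂), |Z| = 655.1 Ω, ∠Z = 40.62°
cos φ = cos(40.62°) = 0.7590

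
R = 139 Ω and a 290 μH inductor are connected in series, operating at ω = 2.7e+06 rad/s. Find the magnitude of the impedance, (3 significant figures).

795 Ω

X_L = ωL = 783 Ω
Z = 139 + j783 Ω
|Z| = √(139² + 783²) = 795 Ω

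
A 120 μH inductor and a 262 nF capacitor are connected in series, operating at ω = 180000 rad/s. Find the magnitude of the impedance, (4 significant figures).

0.3956 Ω

X_L = ωL = 21.60 Ω
X_C = 1/(ωC) = 21.20 Ω
Net reactance X = X_L − X_C = 0.3956 Ω
Z = j0.3956 Ω
|Z| = √(0² + 0.3956²) = 0.3956 Ω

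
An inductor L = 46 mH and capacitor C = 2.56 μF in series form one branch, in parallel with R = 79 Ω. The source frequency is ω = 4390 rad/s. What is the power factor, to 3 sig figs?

0.819

X_L = ωL = 202 Ω
X_C = 1/(ωC) = 89.0 Ω
Branch 1: Z₁ = R = 79.0 Ω
Branch 2 (series LC): Z₂ = j(X_L − X_C) = j113 Ω
Parallel: Z = Z₁Z₂/(Z₁+Z₂), |Z| = 64.7 Ω, ∠Z = 35.0°
cos φ = cos(35.0°) = 0.819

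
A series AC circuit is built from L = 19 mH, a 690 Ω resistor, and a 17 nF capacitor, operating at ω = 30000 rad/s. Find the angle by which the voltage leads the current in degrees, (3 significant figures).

-63.6°

X_L = ωL = 570 Ω
X_C = 1/(ωC) = 1960 Ω
Net reactance X = X_L − X_C = -1390 Ω
Z = 690 − j1390 Ω
|Z| = √(690² + 1390²) = 1550 Ω
∠Z = arctan(-1390/690) = -63.6°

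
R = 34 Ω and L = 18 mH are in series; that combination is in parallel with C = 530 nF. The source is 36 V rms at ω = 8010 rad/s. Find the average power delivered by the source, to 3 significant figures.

X_L = ωL = 144 Ω
X_C = 1/(ωC) = 236 Ω
Branch 1 (R+jX_L): Z₁ = 34.0 + j144 Ω, |Z₁| = 148 Ω
Branch 2 (−jX_C): Z₂ = −j236 Ω
Parallel: Z = Z₁Z₂/(Z₁+Z₂), |Z| = 358 Ω, ∠Z = 56.3°
I = V/|Z| = 101 mA
P = VI cos φ = 36 × 0.101 × cos(56.3°) = 2.01 W

2.01 W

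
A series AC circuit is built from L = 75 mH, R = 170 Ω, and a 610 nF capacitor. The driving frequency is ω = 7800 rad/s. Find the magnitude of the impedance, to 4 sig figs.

X_L = ωL = 585.0 Ω
X_C = 1/(ωC) = 210.2 Ω
Net reactance X = X_L − X_C = 374.8 Ω
Z = 170.0 + j374.8 Ω
|Z| = √(170.0² + 374.8²) = 411.6 Ω

411.6 Ω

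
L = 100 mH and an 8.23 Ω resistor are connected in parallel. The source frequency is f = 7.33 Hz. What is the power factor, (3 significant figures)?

0.488

ω = 2πf = 46.06 rad/s
X_L = ωL = 4.61 Ω
Parallel: admittances add. Y = 1/R + 1/(jωL)
Y = (0.122 − j0.217) S
|Y| = 0.249 S → |Z| = 1/|Y| = 4.02 Ω, ∠Z = −∠Y = 60.8°
cos φ = cos(60.8°) = 0.488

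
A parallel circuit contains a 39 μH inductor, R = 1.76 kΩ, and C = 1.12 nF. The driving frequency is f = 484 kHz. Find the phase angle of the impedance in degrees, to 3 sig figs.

83.5°

ω = 2πf = 3.041e+06 rad/s
X_L = ωL = 119 Ω
X_C = 1/(ωC) = 294 Ω
Parallel: admittances add. Y = 1/R + 1/(jωL) + jωC
Y = (0.000568 − j0.00503) S
|Y| = 0.00506 S → |Z| = 1/|Y| = 198 Ω, ∠Z = −∠Y = 83.5°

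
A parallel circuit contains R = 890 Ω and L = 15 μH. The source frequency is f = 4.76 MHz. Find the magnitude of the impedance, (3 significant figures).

401 Ω

ω = 2πf = 2.991e+07 rad/s
X_L = ωL = 449 Ω
Parallel: admittances add. Y = 1/R + 1/(jωL)
Y = (0.00112 − j0.00223) S
|Y| = 0.00250 S → |Z| = 1/|Y| = 401 Ω, ∠Z = −∠Y = 63.2°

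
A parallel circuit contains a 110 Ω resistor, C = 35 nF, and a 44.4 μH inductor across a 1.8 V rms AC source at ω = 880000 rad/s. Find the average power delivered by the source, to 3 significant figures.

29.5 mW

X_L = ωL = 39.1 Ω
X_C = 1/(ωC) = 32.5 Ω
Parallel: admittances add. Y = 1/R + 1/(jωL) + jωC
Y = (0.00909 + j0.00521) S
|Y| = 0.0105 S → |Z| = 1/|Y| = 95.5 Ω, ∠Z = −∠Y = -29.8°
I = V/|Z| = 18.9 mA
P = VI cos φ = 1.8 × 0.0189 × cos(-29.8°) = 29.5 mW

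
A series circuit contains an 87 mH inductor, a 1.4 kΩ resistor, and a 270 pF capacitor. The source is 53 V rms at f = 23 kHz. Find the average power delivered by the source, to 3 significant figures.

ω = 2πf = 144500 rad/s
X_L = ωL = 12600 Ω
X_C = 1/(ωC) = 25600 Ω
Net reactance X = X_L − X_C = -13100 Ω
Z = 1400 − j13100 Ω
|Z| = √(1400² + 13100²) = 13100 Ω
∠Z = arctan(-13100/1400) = -83.9°
I = V/|Z| = 4.04 mA
P = VI cos φ = 53 × 0.00404 × cos(-83.9°) = 22.8 mW

22.8 mW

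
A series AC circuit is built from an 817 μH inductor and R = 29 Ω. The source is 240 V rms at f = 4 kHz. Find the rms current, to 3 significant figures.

ω = 2πf = 25130 rad/s
X_L = ωL = 20.5 Ω
Z = 29.0 + j20.5 Ω
|Z| = √(29.0² + 20.5²) = 35.5 Ω
I = V/|Z| = 240/35.5 = 6.75 A

6.75 A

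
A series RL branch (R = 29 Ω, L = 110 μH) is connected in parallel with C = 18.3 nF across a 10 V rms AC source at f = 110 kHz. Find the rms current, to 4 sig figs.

45.32 mA

ω = 2πf = 691200 rad/s
X_L = ωL = 76.03 Ω
X_C = 1/(ωC) = 79.06 Ω
Branch 1 (R+jX_L): Z₁ = 29.00 + j76.03 Ω, |Z₁| = 81.37 Ω
Branch 2 (−jX_C): Z₂ = −j79.06 Ω
Parallel: Z = Z₁Z₂/(Z₁+Z₂), |Z| = 220.6 Ω, ∠Z = -14.90°
I = V/|Z| = 10/220.6 = 45.32 mA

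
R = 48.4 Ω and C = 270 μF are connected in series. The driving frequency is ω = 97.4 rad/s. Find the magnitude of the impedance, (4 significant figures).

X_C = 1/(ωC) = 38.03 Ω
Z = 48.40 − j38.03 Ω
|Z| = √(48.40² + 38.03²) = 61.55 Ω

61.55 Ω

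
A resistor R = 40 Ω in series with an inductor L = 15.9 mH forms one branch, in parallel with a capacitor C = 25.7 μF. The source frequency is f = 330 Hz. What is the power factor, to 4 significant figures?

ω = 2πf = 2073 rad/s
X_L = ωL = 32.97 Ω
X_C = 1/(ωC) = 18.77 Ω
Branch 1 (R+jX_L): Z₁ = 40.00 + j32.97 Ω, |Z₁| = 51.84 Ω
Branch 2 (−jX_C): Z₂ = −j18.77 Ω
Parallel: Z = Z₁Z₂/(Z₁+Z₂), |Z| = 22.92 Ω, ∠Z = -70.05°
cos φ = cos(-70.05°) = 0.3412

0.3412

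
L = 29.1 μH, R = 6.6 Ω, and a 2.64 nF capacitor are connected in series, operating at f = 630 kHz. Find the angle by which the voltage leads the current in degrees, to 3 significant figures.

ω = 2πf = 3.958e+06 rad/s
X_L = ωL = 115 Ω
X_C = 1/(ωC) = 95.7 Ω
Net reactance X = X_L − X_C = 19.5 Ω
Z = 6.60 + j19.5 Ω
|Z| = √(6.60² + 19.5²) = 20.6 Ω
∠Z = arctan(19.5/6.60) = 71.3°

71.3°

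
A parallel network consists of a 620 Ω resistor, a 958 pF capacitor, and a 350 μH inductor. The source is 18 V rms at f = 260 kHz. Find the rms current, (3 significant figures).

ω = 2πf = 1.634e+06 rad/s
X_L = ωL = 572 Ω
X_C = 1/(ωC) = 639 Ω
Parallel: admittances add. Y = 1/R + 1/(jωL) + jωC
Y = (0.00161 − j0.000184) S
|Y| = 0.00162 S → |Z| = 1/|Y| = 616 Ω, ∠Z = −∠Y = 6.51°
I = V/|Z| = 18/616 = 29.2 mA

29.2 mA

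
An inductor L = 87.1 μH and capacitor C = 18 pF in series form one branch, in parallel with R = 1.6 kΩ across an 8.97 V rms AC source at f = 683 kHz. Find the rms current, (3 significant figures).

5.65 mA

ω = 2πf = 4.291e+06 rad/s
X_L = ωL = 374 Ω
X_C = 1/(ωC) = 12900 Ω
Branch 1: Z₁ = R = 1600 Ω
Branch 2 (series LC): Z₂ = j(X_L − X_C) = −j12600 Ω
Parallel: Z = Z₁Z₂/(Z₁+Z₂), |Z| = 1590 Ω, ∠Z = -7.25°
I = V/|Z| = 8.97/1590 = 5.65 mA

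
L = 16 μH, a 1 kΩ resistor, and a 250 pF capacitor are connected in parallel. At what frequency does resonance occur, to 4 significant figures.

2.516 MHz

ω₀ = 1/√(LC) = 1/√(1.6e-05 × 2.5e-10) = 1.581e+07 rad/s
f₀ = ω₀/(2π) = 2.516 MHz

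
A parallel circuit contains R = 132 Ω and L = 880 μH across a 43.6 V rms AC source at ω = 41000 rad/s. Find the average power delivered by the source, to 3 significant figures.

X_L = ωL = 36.1 Ω
Parallel: admittances add. Y = 1/R + 1/(jωL)
Y = (0.00758 − j0.0277) S
|Y| = 0.0287 S → |Z| = 1/|Y| = 34.8 Ω, ∠Z = −∠Y = 74.7°
I = V/|Z| = 1.25 A
P = VI cos φ = 43.6 × 1.25 × cos(74.7°) = 14.4 W

14.4 W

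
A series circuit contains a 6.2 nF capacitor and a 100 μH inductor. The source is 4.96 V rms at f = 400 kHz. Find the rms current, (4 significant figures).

26.50 mA

ω = 2πf = 2.513e+06 rad/s
X_L = ωL = 251.3 Ω
X_C = 1/(ωC) = 64.18 Ω
Net reactance X = X_L − X_C = 187.2 Ω
Z = j187.2 Ω
|Z| = √(0² + 187.2²) = 187.2 Ω
I = V/|Z| = 4.96/187.2 = 26.50 mA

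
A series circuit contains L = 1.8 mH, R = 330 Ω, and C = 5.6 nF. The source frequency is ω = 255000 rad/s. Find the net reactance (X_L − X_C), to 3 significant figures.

X_L = ωL = 459 Ω
X_C = 1/(ωC) = 700 Ω
X = 459 − 700 = -241 Ω

-241 Ω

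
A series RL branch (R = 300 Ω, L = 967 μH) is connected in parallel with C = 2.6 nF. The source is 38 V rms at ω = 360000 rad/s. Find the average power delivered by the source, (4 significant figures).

X_L = ωL = 348.1 Ω
X_C = 1/(ωC) = 1068 Ω
Branch 1 (R+jX_L): Z₁ = 300.0 + j348.1 Ω, |Z₁| = 459.6 Ω
Branch 2 (−jX_C): Z₂ = −j1068 Ω
Parallel: Z = Z₁Z₂/(Z₁+Z₂), |Z| = 629.3 Ω, ∠Z = 26.63°
I = V/|Z| = 60.39 mA
P = VI cos φ = 38 × 0.06039 × cos(26.63°) = 2.051 W

2.051 W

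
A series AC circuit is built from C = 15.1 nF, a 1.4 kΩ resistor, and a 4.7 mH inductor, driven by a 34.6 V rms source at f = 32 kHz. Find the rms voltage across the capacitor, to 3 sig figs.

7.45 V

ω = 2πf = 201100 rad/s
X_L = ωL = 945 Ω
X_C = 1/(ωC) = 329 Ω
Net reactance X = X_L − X_C = 616 Ω
Z = 1400 + j616 Ω
|Z| = √(1400² + 616²) = 1530 Ω
I = V/|Z| = 22.6 mA
V_C = I·|Z_C| = 0.0226 × 329 = 7.45 V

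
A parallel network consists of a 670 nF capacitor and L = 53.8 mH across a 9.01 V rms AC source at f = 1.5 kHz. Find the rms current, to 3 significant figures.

39.1 mA

ω = 2πf = 9425 rad/s
X_L = ωL = 507 Ω
X_C = 1/(ωC) = 158 Ω
Parallel: admittances add. Y = 1/(jωL) + jωC
Y = (0 + j0.00434) S
|Y| = 0.00434 S → |Z| = 1/|Y| = 230 Ω, ∠Z = −∠Y = -90.0°
I = V/|Z| = 9.01/230 = 39.1 mA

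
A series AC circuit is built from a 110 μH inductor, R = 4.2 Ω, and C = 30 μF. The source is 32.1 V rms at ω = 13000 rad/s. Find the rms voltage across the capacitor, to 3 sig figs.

18.9 V

X_L = ωL = 1.43 Ω
X_C = 1/(ωC) = 2.56 Ω
Net reactance X = X_L − X_C = -1.13 Ω
Z = 4.20 − j1.13 Ω
|Z| = √(4.20² + 1.13²) = 4.35 Ω
I = V/|Z| = 7.38 A
V_C = I·|Z_C| = 7.38 × 2.56 = 18.9 V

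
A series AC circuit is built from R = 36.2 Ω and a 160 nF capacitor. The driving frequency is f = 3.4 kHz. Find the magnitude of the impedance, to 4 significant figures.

ω = 2πf = 21360 rad/s
X_C = 1/(ωC) = 292.6 Ω
Z = 36.20 − j292.6 Ω
|Z| = √(36.20² + 292.6²) = 294.8 Ω

294.8 Ω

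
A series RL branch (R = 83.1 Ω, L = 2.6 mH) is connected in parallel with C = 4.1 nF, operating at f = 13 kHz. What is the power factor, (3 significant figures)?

ω = 2πf = 81680 rad/s
X_L = ωL = 212 Ω
X_C = 1/(ωC) = 2990 Ω
Branch 1 (R+jX_L): Z₁ = 83.1 + j212 Ω, |Z₁| = 228 Ω
Branch 2 (−jX_C): Z₂ = −j2990 Ω
Parallel: Z = Z₁Z₂/(Z₁+Z₂), |Z| = 245 Ω, ∠Z = 66.9°
cos φ = cos(66.9°) = 0.392

0.392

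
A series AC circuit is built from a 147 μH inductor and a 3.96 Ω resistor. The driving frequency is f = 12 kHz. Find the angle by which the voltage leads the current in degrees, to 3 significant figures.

70.3°

ω = 2πf = 75400 rad/s
X_L = ωL = 11.1 Ω
Z = 3.96 + j11.1 Ω
|Z| = √(3.96² + 11.1²) = 11.8 Ω
∠Z = arctan(11.1/3.96) = 70.3°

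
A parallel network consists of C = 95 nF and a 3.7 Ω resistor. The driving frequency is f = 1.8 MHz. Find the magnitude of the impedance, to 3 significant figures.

ω = 2πf = 1.131e+07 rad/s
X_C = 1/(ωC) = 0.931 Ω
Parallel: admittances add. Y = 1/R + jωC
Y = (0.270 + j1.07) S
|Y| = 1.11 S → |Z| = 1/|Y| = 0.903 Ω, ∠Z = −∠Y = -75.9°

0.903 Ω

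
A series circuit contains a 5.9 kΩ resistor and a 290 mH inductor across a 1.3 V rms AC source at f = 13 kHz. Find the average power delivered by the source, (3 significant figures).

ω = 2πf = 81680 rad/s
X_L = ωL = 23700 Ω
Z = 5900 + j23700 Ω
|Z| = √(5900² + 23700²) = 24400 Ω
∠Z = arctan(23700/5900) = 76.0°
I = V/|Z| = 53.3 μA
P = VI cos φ = 1.3 × 5.33e-05 × cos(76.0°) = 16.7 μW

16.7 μW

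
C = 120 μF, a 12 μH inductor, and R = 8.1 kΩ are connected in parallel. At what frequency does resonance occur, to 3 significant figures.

ω₀ = 1/√(LC) = 1/√(1.2e-05 × 0.00012) = 26350 rad/s
f₀ = ω₀/(2π) = 4.19 kHz

4.19 kHz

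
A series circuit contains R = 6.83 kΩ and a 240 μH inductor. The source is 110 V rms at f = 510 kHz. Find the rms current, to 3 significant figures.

16.0 mA

ω = 2πf = 3.204e+06 rad/s
X_L = ωL = 769 Ω
Z = 6830 + j769 Ω
|Z| = √(6830² + 769²) = 6870 Ω
I = V/|Z| = 110/6870 = 16.0 mA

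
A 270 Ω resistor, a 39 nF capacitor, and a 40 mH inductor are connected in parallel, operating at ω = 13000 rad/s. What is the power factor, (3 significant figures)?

0.934

X_L = ωL = 520 Ω
X_C = 1/(ωC) = 1970 Ω
Parallel: admittances add. Y = 1/R + 1/(jωL) + jωC
Y = (0.00370 − j0.00142) S
|Y| = 0.00397 S → |Z| = 1/|Y| = 252 Ω, ∠Z = −∠Y = 20.9°
cos φ = cos(20.9°) = 0.934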